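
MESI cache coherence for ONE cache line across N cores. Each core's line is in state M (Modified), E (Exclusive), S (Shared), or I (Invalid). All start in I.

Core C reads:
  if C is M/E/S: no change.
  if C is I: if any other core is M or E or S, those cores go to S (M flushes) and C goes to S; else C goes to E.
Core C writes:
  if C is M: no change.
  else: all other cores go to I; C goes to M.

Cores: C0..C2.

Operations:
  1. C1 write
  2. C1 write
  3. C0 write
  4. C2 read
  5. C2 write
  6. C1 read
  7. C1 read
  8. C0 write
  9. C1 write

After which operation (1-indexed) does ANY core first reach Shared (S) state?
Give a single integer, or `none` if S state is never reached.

Answer: 4

Derivation:
Op 1: C1 write [C1 write: invalidate none -> C1=M] -> [I,M,I]
Op 2: C1 write [C1 write: already M (modified), no change] -> [I,M,I]
Op 3: C0 write [C0 write: invalidate ['C1=M'] -> C0=M] -> [M,I,I]
Op 4: C2 read [C2 read from I: others=['C0=M'] -> C2=S, others downsized to S] -> [S,I,S]
  -> First S state at op 4; remaining ops need not be traced.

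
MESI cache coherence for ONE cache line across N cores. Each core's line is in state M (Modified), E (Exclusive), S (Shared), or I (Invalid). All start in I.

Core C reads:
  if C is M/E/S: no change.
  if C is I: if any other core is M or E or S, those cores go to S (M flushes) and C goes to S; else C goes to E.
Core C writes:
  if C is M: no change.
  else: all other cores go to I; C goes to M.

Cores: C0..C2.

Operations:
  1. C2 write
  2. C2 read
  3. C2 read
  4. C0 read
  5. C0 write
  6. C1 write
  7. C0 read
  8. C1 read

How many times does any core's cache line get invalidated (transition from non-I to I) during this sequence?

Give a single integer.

Op 1: C2 write [C2 write: invalidate none -> C2=M] -> [I,I,M] (invalidations this op: 0; running total: 0)
Op 2: C2 read [C2 read: already in M, no change] -> [I,I,M] (invalidations this op: 0; running total: 0)
Op 3: C2 read [C2 read: already in M, no change] -> [I,I,M] (invalidations this op: 0; running total: 0)
Op 4: C0 read [C0 read from I: others=['C2=M'] -> C0=S, others downsized to S] -> [S,I,S] (invalidations this op: 0; running total: 0)
Op 5: C0 write [C0 write: invalidate ['C2=S'] -> C0=M] -> [M,I,I] (invalidations this op: 1; running total: 1)
Op 6: C1 write [C1 write: invalidate ['C0=M'] -> C1=M] -> [I,M,I] (invalidations this op: 1; running total: 2)
Op 7: C0 read [C0 read from I: others=['C1=M'] -> C0=S, others downsized to S] -> [S,S,I] (invalidations this op: 0; running total: 2)
Op 8: C1 read [C1 read: already in S, no change] -> [S,S,I] (invalidations this op: 0; running total: 2)

Answer: 2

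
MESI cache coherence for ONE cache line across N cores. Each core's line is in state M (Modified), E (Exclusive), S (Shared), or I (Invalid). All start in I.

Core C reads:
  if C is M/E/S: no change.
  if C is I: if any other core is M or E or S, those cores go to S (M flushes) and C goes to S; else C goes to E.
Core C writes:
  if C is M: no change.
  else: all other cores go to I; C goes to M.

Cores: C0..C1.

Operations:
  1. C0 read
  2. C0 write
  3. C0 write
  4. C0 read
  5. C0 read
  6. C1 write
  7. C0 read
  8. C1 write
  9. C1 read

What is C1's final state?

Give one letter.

Answer: M

Derivation:
Op 1: C0 read [C0 read from I: no other sharers -> C0=E (exclusive)] -> [E,I]
Op 2: C0 write [C0 write: invalidate none -> C0=M] -> [M,I]
Op 3: C0 write [C0 write: already M (modified), no change] -> [M,I]
Op 4: C0 read [C0 read: already in M, no change] -> [M,I]
Op 5: C0 read [C0 read: already in M, no change] -> [M,I]
Op 6: C1 write [C1 write: invalidate ['C0=M'] -> C1=M] -> [I,M]
Op 7: C0 read [C0 read from I: others=['C1=M'] -> C0=S, others downsized to S] -> [S,S]
Op 8: C1 write [C1 write: invalidate ['C0=S'] -> C1=M] -> [I,M]
Op 9: C1 read [C1 read: already in M, no change] -> [I,M]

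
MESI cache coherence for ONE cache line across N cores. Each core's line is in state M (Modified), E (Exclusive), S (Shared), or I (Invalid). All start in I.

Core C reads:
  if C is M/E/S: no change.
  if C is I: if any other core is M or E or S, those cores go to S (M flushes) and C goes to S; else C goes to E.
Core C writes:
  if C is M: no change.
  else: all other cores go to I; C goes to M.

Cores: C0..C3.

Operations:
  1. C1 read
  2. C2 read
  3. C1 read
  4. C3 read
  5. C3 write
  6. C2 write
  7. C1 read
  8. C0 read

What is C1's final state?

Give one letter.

Op 1: C1 read [C1 read from I: no other sharers -> C1=E (exclusive)] -> [I,E,I,I]
Op 2: C2 read [C2 read from I: others=['C1=E'] -> C2=S, others downsized to S] -> [I,S,S,I]
Op 3: C1 read [C1 read: already in S, no change] -> [I,S,S,I]
Op 4: C3 read [C3 read from I: others=['C1=S', 'C2=S'] -> C3=S, others downsized to S] -> [I,S,S,S]
Op 5: C3 write [C3 write: invalidate ['C1=S', 'C2=S'] -> C3=M] -> [I,I,I,M]
Op 6: C2 write [C2 write: invalidate ['C3=M'] -> C2=M] -> [I,I,M,I]
Op 7: C1 read [C1 read from I: others=['C2=M'] -> C1=S, others downsized to S] -> [I,S,S,I]
Op 8: C0 read [C0 read from I: others=['C1=S', 'C2=S'] -> C0=S, others downsized to S] -> [S,S,S,I]

Answer: S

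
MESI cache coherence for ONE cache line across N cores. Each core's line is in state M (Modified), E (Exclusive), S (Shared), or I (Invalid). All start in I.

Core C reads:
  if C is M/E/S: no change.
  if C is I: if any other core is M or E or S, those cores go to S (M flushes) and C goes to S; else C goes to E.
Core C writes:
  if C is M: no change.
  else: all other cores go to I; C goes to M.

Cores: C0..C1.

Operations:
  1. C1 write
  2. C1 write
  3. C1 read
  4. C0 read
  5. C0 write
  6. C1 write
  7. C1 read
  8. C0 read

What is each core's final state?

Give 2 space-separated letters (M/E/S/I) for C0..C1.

Answer: S S

Derivation:
Op 1: C1 write [C1 write: invalidate none -> C1=M] -> [I,M]
Op 2: C1 write [C1 write: already M (modified), no change] -> [I,M]
Op 3: C1 read [C1 read: already in M, no change] -> [I,M]
Op 4: C0 read [C0 read from I: others=['C1=M'] -> C0=S, others downsized to S] -> [S,S]
Op 5: C0 write [C0 write: invalidate ['C1=S'] -> C0=M] -> [M,I]
Op 6: C1 write [C1 write: invalidate ['C0=M'] -> C1=M] -> [I,M]
Op 7: C1 read [C1 read: already in M, no change] -> [I,M]
Op 8: C0 read [C0 read from I: others=['C1=M'] -> C0=S, others downsized to S] -> [S,S]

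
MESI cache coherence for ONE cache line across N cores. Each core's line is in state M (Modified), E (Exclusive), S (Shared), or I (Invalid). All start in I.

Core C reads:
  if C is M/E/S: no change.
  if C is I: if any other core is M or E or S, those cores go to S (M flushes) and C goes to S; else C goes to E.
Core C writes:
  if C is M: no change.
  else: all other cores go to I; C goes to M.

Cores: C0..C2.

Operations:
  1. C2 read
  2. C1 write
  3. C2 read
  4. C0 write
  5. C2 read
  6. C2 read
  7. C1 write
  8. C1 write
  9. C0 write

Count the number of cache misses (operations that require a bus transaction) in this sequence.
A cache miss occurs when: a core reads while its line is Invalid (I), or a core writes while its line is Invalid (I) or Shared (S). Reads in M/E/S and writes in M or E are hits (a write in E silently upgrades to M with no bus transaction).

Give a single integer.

Op 1: C2 read [C2 read from I: no other sharers -> C2=E (exclusive)] -> [I,I,E] [MISS #1: read from I]
Op 2: C1 write [C1 write: invalidate ['C2=E'] -> C1=M] -> [I,M,I] [MISS #2: write from I]
Op 3: C2 read [C2 read from I: others=['C1=M'] -> C2=S, others downsized to S] -> [I,S,S] [MISS #3: read from I]
Op 4: C0 write [C0 write: invalidate ['C1=S', 'C2=S'] -> C0=M] -> [M,I,I] [MISS #4: write from I]
Op 5: C2 read [C2 read from I: others=['C0=M'] -> C2=S, others downsized to S] -> [S,I,S] [MISS #5: read from I]
Op 6: C2 read [C2 read: already in S, no change] -> [S,I,S] [hit: read from S]
Op 7: C1 write [C1 write: invalidate ['C0=S', 'C2=S'] -> C1=M] -> [I,M,I] [MISS #6: write from I]
Op 8: C1 write [C1 write: already M (modified), no change] -> [I,M,I] [hit: write from M]
Op 9: C0 write [C0 write: invalidate ['C1=M'] -> C0=M] -> [M,I,I] [MISS #7: write from I]

Answer: 7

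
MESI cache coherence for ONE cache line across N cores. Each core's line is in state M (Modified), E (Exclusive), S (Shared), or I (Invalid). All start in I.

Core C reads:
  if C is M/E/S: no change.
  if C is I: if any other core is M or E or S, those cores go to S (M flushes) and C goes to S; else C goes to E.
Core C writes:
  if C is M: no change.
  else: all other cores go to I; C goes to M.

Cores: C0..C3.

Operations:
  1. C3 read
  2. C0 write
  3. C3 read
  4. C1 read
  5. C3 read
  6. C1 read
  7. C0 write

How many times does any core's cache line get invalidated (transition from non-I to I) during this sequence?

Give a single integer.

Op 1: C3 read [C3 read from I: no other sharers -> C3=E (exclusive)] -> [I,I,I,E] (invalidations this op: 0; running total: 0)
Op 2: C0 write [C0 write: invalidate ['C3=E'] -> C0=M] -> [M,I,I,I] (invalidations this op: 1; running total: 1)
Op 3: C3 read [C3 read from I: others=['C0=M'] -> C3=S, others downsized to S] -> [S,I,I,S] (invalidations this op: 0; running total: 1)
Op 4: C1 read [C1 read from I: others=['C0=S', 'C3=S'] -> C1=S, others downsized to S] -> [S,S,I,S] (invalidations this op: 0; running total: 1)
Op 5: C3 read [C3 read: already in S, no change] -> [S,S,I,S] (invalidations this op: 0; running total: 1)
Op 6: C1 read [C1 read: already in S, no change] -> [S,S,I,S] (invalidations this op: 0; running total: 1)
Op 7: C0 write [C0 write: invalidate ['C1=S', 'C3=S'] -> C0=M] -> [M,I,I,I] (invalidations this op: 2; running total: 3)

Answer: 3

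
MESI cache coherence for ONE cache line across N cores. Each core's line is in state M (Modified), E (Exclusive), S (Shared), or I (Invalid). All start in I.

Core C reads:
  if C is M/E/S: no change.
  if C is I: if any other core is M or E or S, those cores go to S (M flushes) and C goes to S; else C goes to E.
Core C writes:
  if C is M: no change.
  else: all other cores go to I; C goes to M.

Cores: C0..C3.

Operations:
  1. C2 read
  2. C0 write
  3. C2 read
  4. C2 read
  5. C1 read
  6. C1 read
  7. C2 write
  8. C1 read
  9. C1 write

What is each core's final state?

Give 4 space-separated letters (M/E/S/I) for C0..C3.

Op 1: C2 read [C2 read from I: no other sharers -> C2=E (exclusive)] -> [I,I,E,I]
Op 2: C0 write [C0 write: invalidate ['C2=E'] -> C0=M] -> [M,I,I,I]
Op 3: C2 read [C2 read from I: others=['C0=M'] -> C2=S, others downsized to S] -> [S,I,S,I]
Op 4: C2 read [C2 read: already in S, no change] -> [S,I,S,I]
Op 5: C1 read [C1 read from I: others=['C0=S', 'C2=S'] -> C1=S, others downsized to S] -> [S,S,S,I]
Op 6: C1 read [C1 read: already in S, no change] -> [S,S,S,I]
Op 7: C2 write [C2 write: invalidate ['C0=S', 'C1=S'] -> C2=M] -> [I,I,M,I]
Op 8: C1 read [C1 read from I: others=['C2=M'] -> C1=S, others downsized to S] -> [I,S,S,I]
Op 9: C1 write [C1 write: invalidate ['C2=S'] -> C1=M] -> [I,M,I,I]

Answer: I M I I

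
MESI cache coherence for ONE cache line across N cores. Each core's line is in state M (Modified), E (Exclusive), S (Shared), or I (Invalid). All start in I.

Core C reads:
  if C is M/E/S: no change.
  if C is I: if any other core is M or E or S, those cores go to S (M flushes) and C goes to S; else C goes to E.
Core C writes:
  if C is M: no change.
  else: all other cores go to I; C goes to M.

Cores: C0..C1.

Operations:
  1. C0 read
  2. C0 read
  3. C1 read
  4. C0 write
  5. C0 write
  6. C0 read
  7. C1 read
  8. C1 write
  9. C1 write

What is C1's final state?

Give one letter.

Answer: M

Derivation:
Op 1: C0 read [C0 read from I: no other sharers -> C0=E (exclusive)] -> [E,I]
Op 2: C0 read [C0 read: already in E, no change] -> [E,I]
Op 3: C1 read [C1 read from I: others=['C0=E'] -> C1=S, others downsized to S] -> [S,S]
Op 4: C0 write [C0 write: invalidate ['C1=S'] -> C0=M] -> [M,I]
Op 5: C0 write [C0 write: already M (modified), no change] -> [M,I]
Op 6: C0 read [C0 read: already in M, no change] -> [M,I]
Op 7: C1 read [C1 read from I: others=['C0=M'] -> C1=S, others downsized to S] -> [S,S]
Op 8: C1 write [C1 write: invalidate ['C0=S'] -> C1=M] -> [I,M]
Op 9: C1 write [C1 write: already M (modified), no change] -> [I,M]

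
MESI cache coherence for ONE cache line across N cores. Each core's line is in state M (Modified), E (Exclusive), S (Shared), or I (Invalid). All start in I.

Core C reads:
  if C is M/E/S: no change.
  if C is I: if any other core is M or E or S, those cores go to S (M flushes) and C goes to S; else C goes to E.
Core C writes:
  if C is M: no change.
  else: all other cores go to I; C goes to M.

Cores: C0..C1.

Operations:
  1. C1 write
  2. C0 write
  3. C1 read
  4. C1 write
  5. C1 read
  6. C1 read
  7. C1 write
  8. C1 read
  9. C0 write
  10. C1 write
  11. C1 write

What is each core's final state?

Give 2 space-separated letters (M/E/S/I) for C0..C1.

Answer: I M

Derivation:
Op 1: C1 write [C1 write: invalidate none -> C1=M] -> [I,M]
Op 2: C0 write [C0 write: invalidate ['C1=M'] -> C0=M] -> [M,I]
Op 3: C1 read [C1 read from I: others=['C0=M'] -> C1=S, others downsized to S] -> [S,S]
Op 4: C1 write [C1 write: invalidate ['C0=S'] -> C1=M] -> [I,M]
Op 5: C1 read [C1 read: already in M, no change] -> [I,M]
Op 6: C1 read [C1 read: already in M, no change] -> [I,M]
Op 7: C1 write [C1 write: already M (modified), no change] -> [I,M]
Op 8: C1 read [C1 read: already in M, no change] -> [I,M]
Op 9: C0 write [C0 write: invalidate ['C1=M'] -> C0=M] -> [M,I]
Op 10: C1 write [C1 write: invalidate ['C0=M'] -> C1=M] -> [I,M]
Op 11: C1 write [C1 write: already M (modified), no change] -> [I,M]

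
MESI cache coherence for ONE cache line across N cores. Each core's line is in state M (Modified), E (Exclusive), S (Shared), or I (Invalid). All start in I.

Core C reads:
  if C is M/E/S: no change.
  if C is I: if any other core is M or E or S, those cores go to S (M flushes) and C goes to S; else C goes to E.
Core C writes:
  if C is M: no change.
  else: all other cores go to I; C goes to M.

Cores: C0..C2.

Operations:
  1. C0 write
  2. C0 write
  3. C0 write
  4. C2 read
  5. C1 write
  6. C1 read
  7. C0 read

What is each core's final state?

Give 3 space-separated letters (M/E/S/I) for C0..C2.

Op 1: C0 write [C0 write: invalidate none -> C0=M] -> [M,I,I]
Op 2: C0 write [C0 write: already M (modified), no change] -> [M,I,I]
Op 3: C0 write [C0 write: already M (modified), no change] -> [M,I,I]
Op 4: C2 read [C2 read from I: others=['C0=M'] -> C2=S, others downsized to S] -> [S,I,S]
Op 5: C1 write [C1 write: invalidate ['C0=S', 'C2=S'] -> C1=M] -> [I,M,I]
Op 6: C1 read [C1 read: already in M, no change] -> [I,M,I]
Op 7: C0 read [C0 read from I: others=['C1=M'] -> C0=S, others downsized to S] -> [S,S,I]

Answer: S S I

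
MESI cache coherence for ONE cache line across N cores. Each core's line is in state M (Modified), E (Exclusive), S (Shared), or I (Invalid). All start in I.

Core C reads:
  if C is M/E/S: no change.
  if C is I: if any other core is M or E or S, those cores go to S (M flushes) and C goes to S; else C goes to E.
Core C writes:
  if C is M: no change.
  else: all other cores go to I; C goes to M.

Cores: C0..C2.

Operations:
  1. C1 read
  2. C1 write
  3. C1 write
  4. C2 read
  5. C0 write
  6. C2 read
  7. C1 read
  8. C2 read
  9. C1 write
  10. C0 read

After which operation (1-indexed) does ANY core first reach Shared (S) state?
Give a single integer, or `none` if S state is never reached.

Answer: 4

Derivation:
Op 1: C1 read [C1 read from I: no other sharers -> C1=E (exclusive)] -> [I,E,I]
Op 2: C1 write [C1 write: invalidate none -> C1=M] -> [I,M,I]
Op 3: C1 write [C1 write: already M (modified), no change] -> [I,M,I]
Op 4: C2 read [C2 read from I: others=['C1=M'] -> C2=S, others downsized to S] -> [I,S,S]
  -> First S state at op 4; remaining ops need not be traced.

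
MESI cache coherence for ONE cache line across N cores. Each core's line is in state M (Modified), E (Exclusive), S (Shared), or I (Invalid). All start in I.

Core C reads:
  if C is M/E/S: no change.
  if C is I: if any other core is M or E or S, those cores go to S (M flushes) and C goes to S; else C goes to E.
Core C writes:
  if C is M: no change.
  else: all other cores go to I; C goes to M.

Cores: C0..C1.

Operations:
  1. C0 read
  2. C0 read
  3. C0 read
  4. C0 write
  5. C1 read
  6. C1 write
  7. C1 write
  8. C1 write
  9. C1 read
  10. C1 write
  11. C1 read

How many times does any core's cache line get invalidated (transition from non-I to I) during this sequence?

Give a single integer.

Answer: 1

Derivation:
Op 1: C0 read [C0 read from I: no other sharers -> C0=E (exclusive)] -> [E,I] (invalidations this op: 0; running total: 0)
Op 2: C0 read [C0 read: already in E, no change] -> [E,I] (invalidations this op: 0; running total: 0)
Op 3: C0 read [C0 read: already in E, no change] -> [E,I] (invalidations this op: 0; running total: 0)
Op 4: C0 write [C0 write: invalidate none -> C0=M] -> [M,I] (invalidations this op: 0; running total: 0)
Op 5: C1 read [C1 read from I: others=['C0=M'] -> C1=S, others downsized to S] -> [S,S] (invalidations this op: 0; running total: 0)
Op 6: C1 write [C1 write: invalidate ['C0=S'] -> C1=M] -> [I,M] (invalidations this op: 1; running total: 1)
Op 7: C1 write [C1 write: already M (modified), no change] -> [I,M] (invalidations this op: 0; running total: 1)
Op 8: C1 write [C1 write: already M (modified), no change] -> [I,M] (invalidations this op: 0; running total: 1)
Op 9: C1 read [C1 read: already in M, no change] -> [I,M] (invalidations this op: 0; running total: 1)
Op 10: C1 write [C1 write: already M (modified), no change] -> [I,M] (invalidations this op: 0; running total: 1)
Op 11: C1 read [C1 read: already in M, no change] -> [I,M] (invalidations this op: 0; running total: 1)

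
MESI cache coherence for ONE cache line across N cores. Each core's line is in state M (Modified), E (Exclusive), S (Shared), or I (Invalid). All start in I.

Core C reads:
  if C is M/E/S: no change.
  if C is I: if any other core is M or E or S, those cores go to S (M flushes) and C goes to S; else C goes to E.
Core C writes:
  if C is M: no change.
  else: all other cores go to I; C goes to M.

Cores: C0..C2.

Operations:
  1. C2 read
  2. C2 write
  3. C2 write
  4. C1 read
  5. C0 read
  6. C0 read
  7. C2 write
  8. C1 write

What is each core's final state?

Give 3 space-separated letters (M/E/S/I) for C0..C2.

Op 1: C2 read [C2 read from I: no other sharers -> C2=E (exclusive)] -> [I,I,E]
Op 2: C2 write [C2 write: invalidate none -> C2=M] -> [I,I,M]
Op 3: C2 write [C2 write: already M (modified), no change] -> [I,I,M]
Op 4: C1 read [C1 read from I: others=['C2=M'] -> C1=S, others downsized to S] -> [I,S,S]
Op 5: C0 read [C0 read from I: others=['C1=S', 'C2=S'] -> C0=S, others downsized to S] -> [S,S,S]
Op 6: C0 read [C0 read: already in S, no change] -> [S,S,S]
Op 7: C2 write [C2 write: invalidate ['C0=S', 'C1=S'] -> C2=M] -> [I,I,M]
Op 8: C1 write [C1 write: invalidate ['C2=M'] -> C1=M] -> [I,M,I]

Answer: I M I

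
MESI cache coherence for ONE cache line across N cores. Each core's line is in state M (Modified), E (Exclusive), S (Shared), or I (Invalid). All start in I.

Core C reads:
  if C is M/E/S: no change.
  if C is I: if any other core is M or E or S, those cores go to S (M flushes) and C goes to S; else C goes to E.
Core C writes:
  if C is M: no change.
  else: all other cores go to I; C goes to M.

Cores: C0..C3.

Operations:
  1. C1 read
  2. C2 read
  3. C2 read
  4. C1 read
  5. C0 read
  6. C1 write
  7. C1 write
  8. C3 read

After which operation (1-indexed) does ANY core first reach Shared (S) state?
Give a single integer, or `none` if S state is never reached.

Answer: 2

Derivation:
Op 1: C1 read [C1 read from I: no other sharers -> C1=E (exclusive)] -> [I,E,I,I]
Op 2: C2 read [C2 read from I: others=['C1=E'] -> C2=S, others downsized to S] -> [I,S,S,I]
  -> First S state at op 2; remaining ops need not be traced.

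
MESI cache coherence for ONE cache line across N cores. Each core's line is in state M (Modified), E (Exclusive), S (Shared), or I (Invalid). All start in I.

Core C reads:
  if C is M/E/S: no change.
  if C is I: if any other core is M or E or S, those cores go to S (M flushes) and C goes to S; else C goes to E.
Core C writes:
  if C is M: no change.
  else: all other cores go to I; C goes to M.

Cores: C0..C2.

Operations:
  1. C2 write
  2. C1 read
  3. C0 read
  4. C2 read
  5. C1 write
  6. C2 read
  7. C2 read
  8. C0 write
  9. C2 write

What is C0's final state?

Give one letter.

Op 1: C2 write [C2 write: invalidate none -> C2=M] -> [I,I,M]
Op 2: C1 read [C1 read from I: others=['C2=M'] -> C1=S, others downsized to S] -> [I,S,S]
Op 3: C0 read [C0 read from I: others=['C1=S', 'C2=S'] -> C0=S, others downsized to S] -> [S,S,S]
Op 4: C2 read [C2 read: already in S, no change] -> [S,S,S]
Op 5: C1 write [C1 write: invalidate ['C0=S', 'C2=S'] -> C1=M] -> [I,M,I]
Op 6: C2 read [C2 read from I: others=['C1=M'] -> C2=S, others downsized to S] -> [I,S,S]
Op 7: C2 read [C2 read: already in S, no change] -> [I,S,S]
Op 8: C0 write [C0 write: invalidate ['C1=S', 'C2=S'] -> C0=M] -> [M,I,I]
Op 9: C2 write [C2 write: invalidate ['C0=M'] -> C2=M] -> [I,I,M]

Answer: I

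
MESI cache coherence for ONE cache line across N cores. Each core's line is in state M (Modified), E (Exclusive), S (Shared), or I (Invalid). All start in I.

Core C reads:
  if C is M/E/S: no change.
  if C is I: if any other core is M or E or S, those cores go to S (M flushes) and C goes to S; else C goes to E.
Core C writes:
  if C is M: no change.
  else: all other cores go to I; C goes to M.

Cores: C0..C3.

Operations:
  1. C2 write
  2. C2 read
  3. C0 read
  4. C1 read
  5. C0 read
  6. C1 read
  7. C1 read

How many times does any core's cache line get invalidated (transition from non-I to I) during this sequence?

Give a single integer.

Answer: 0

Derivation:
Op 1: C2 write [C2 write: invalidate none -> C2=M] -> [I,I,M,I] (invalidations this op: 0; running total: 0)
Op 2: C2 read [C2 read: already in M, no change] -> [I,I,M,I] (invalidations this op: 0; running total: 0)
Op 3: C0 read [C0 read from I: others=['C2=M'] -> C0=S, others downsized to S] -> [S,I,S,I] (invalidations this op: 0; running total: 0)
Op 4: C1 read [C1 read from I: others=['C0=S', 'C2=S'] -> C1=S, others downsized to S] -> [S,S,S,I] (invalidations this op: 0; running total: 0)
Op 5: C0 read [C0 read: already in S, no change] -> [S,S,S,I] (invalidations this op: 0; running total: 0)
Op 6: C1 read [C1 read: already in S, no change] -> [S,S,S,I] (invalidations this op: 0; running total: 0)
Op 7: C1 read [C1 read: already in S, no change] -> [S,S,S,I] (invalidations this op: 0; running total: 0)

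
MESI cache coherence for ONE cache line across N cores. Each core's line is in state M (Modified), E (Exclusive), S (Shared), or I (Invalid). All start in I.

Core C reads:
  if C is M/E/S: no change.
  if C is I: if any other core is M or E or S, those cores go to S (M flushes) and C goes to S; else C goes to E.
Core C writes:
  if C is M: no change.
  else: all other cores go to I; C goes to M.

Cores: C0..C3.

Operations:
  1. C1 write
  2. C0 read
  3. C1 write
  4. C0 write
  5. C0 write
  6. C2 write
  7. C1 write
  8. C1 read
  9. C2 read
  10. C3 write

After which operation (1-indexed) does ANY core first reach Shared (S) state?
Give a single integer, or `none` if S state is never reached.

Answer: 2

Derivation:
Op 1: C1 write [C1 write: invalidate none -> C1=M] -> [I,M,I,I]
Op 2: C0 read [C0 read from I: others=['C1=M'] -> C0=S, others downsized to S] -> [S,S,I,I]
  -> First S state at op 2; remaining ops need not be traced.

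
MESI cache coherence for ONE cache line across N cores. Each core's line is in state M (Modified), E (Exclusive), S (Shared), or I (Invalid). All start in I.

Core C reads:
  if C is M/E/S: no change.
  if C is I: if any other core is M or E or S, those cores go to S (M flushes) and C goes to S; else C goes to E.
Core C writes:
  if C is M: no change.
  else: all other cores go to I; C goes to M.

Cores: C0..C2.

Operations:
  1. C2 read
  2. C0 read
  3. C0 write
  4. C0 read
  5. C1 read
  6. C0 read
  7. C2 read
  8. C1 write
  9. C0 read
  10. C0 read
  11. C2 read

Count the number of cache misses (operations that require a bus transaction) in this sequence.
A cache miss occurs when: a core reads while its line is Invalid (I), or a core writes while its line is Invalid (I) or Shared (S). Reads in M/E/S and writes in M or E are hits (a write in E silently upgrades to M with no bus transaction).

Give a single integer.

Answer: 8

Derivation:
Op 1: C2 read [C2 read from I: no other sharers -> C2=E (exclusive)] -> [I,I,E] [MISS #1: read from I]
Op 2: C0 read [C0 read from I: others=['C2=E'] -> C0=S, others downsized to S] -> [S,I,S] [MISS #2: read from I]
Op 3: C0 write [C0 write: invalidate ['C2=S'] -> C0=M] -> [M,I,I] [MISS #3: write from S]
Op 4: C0 read [C0 read: already in M, no change] -> [M,I,I] [hit: read from M]
Op 5: C1 read [C1 read from I: others=['C0=M'] -> C1=S, others downsized to S] -> [S,S,I] [MISS #4: read from I]
Op 6: C0 read [C0 read: already in S, no change] -> [S,S,I] [hit: read from S]
Op 7: C2 read [C2 read from I: others=['C0=S', 'C1=S'] -> C2=S, others downsized to S] -> [S,S,S] [MISS #5: read from I]
Op 8: C1 write [C1 write: invalidate ['C0=S', 'C2=S'] -> C1=M] -> [I,M,I] [MISS #6: write from S]
Op 9: C0 read [C0 read from I: others=['C1=M'] -> C0=S, others downsized to S] -> [S,S,I] [MISS #7: read from I]
Op 10: C0 read [C0 read: already in S, no change] -> [S,S,I] [hit: read from S]
Op 11: C2 read [C2 read from I: others=['C0=S', 'C1=S'] -> C2=S, others downsized to S] -> [S,S,S] [MISS #8: read from I]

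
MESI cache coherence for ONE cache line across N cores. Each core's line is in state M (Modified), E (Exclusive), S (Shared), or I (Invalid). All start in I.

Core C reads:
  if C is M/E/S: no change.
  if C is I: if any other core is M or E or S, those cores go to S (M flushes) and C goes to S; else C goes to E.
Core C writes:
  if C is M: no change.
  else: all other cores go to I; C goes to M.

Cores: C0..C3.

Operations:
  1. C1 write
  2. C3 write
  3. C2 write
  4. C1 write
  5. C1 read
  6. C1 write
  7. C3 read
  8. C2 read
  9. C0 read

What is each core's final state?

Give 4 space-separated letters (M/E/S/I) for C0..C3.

Answer: S S S S

Derivation:
Op 1: C1 write [C1 write: invalidate none -> C1=M] -> [I,M,I,I]
Op 2: C3 write [C3 write: invalidate ['C1=M'] -> C3=M] -> [I,I,I,M]
Op 3: C2 write [C2 write: invalidate ['C3=M'] -> C2=M] -> [I,I,M,I]
Op 4: C1 write [C1 write: invalidate ['C2=M'] -> C1=M] -> [I,M,I,I]
Op 5: C1 read [C1 read: already in M, no change] -> [I,M,I,I]
Op 6: C1 write [C1 write: already M (modified), no change] -> [I,M,I,I]
Op 7: C3 read [C3 read from I: others=['C1=M'] -> C3=S, others downsized to S] -> [I,S,I,S]
Op 8: C2 read [C2 read from I: others=['C1=S', 'C3=S'] -> C2=S, others downsized to S] -> [I,S,S,S]
Op 9: C0 read [C0 read from I: others=['C1=S', 'C2=S', 'C3=S'] -> C0=S, others downsized to S] -> [S,S,S,S]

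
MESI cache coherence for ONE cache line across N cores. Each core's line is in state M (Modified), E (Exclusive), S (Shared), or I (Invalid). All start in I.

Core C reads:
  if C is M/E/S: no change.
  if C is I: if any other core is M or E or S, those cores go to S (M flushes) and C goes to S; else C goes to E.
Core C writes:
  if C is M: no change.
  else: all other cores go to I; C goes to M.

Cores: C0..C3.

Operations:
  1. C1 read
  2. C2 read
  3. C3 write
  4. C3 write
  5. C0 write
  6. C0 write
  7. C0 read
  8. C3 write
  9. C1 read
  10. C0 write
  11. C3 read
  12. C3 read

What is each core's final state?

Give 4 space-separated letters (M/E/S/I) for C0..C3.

Answer: S I I S

Derivation:
Op 1: C1 read [C1 read from I: no other sharers -> C1=E (exclusive)] -> [I,E,I,I]
Op 2: C2 read [C2 read from I: others=['C1=E'] -> C2=S, others downsized to S] -> [I,S,S,I]
Op 3: C3 write [C3 write: invalidate ['C1=S', 'C2=S'] -> C3=M] -> [I,I,I,M]
Op 4: C3 write [C3 write: already M (modified), no change] -> [I,I,I,M]
Op 5: C0 write [C0 write: invalidate ['C3=M'] -> C0=M] -> [M,I,I,I]
Op 6: C0 write [C0 write: already M (modified), no change] -> [M,I,I,I]
Op 7: C0 read [C0 read: already in M, no change] -> [M,I,I,I]
Op 8: C3 write [C3 write: invalidate ['C0=M'] -> C3=M] -> [I,I,I,M]
Op 9: C1 read [C1 read from I: others=['C3=M'] -> C1=S, others downsized to S] -> [I,S,I,S]
Op 10: C0 write [C0 write: invalidate ['C1=S', 'C3=S'] -> C0=M] -> [M,I,I,I]
Op 11: C3 read [C3 read from I: others=['C0=M'] -> C3=S, others downsized to S] -> [S,I,I,S]
Op 12: C3 read [C3 read: already in S, no change] -> [S,I,I,S]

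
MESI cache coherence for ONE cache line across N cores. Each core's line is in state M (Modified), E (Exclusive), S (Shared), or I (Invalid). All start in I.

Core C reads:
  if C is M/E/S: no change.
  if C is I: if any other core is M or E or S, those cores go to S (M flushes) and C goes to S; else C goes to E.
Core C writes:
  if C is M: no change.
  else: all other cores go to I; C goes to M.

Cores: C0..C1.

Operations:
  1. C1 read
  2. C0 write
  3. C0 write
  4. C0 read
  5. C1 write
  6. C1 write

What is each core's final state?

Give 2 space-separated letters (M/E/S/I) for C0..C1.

Op 1: C1 read [C1 read from I: no other sharers -> C1=E (exclusive)] -> [I,E]
Op 2: C0 write [C0 write: invalidate ['C1=E'] -> C0=M] -> [M,I]
Op 3: C0 write [C0 write: already M (modified), no change] -> [M,I]
Op 4: C0 read [C0 read: already in M, no change] -> [M,I]
Op 5: C1 write [C1 write: invalidate ['C0=M'] -> C1=M] -> [I,M]
Op 6: C1 write [C1 write: already M (modified), no change] -> [I,M]

Answer: I M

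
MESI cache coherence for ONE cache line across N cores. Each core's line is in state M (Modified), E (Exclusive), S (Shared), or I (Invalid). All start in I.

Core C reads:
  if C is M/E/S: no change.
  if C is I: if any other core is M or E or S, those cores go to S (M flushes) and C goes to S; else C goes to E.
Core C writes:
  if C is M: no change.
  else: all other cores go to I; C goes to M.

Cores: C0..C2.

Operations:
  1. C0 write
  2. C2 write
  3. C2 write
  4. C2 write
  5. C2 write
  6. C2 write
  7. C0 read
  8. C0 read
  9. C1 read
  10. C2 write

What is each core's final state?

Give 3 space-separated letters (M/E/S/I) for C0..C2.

Answer: I I M

Derivation:
Op 1: C0 write [C0 write: invalidate none -> C0=M] -> [M,I,I]
Op 2: C2 write [C2 write: invalidate ['C0=M'] -> C2=M] -> [I,I,M]
Op 3: C2 write [C2 write: already M (modified), no change] -> [I,I,M]
Op 4: C2 write [C2 write: already M (modified), no change] -> [I,I,M]
Op 5: C2 write [C2 write: already M (modified), no change] -> [I,I,M]
Op 6: C2 write [C2 write: already M (modified), no change] -> [I,I,M]
Op 7: C0 read [C0 read from I: others=['C2=M'] -> C0=S, others downsized to S] -> [S,I,S]
Op 8: C0 read [C0 read: already in S, no change] -> [S,I,S]
Op 9: C1 read [C1 read from I: others=['C0=S', 'C2=S'] -> C1=S, others downsized to S] -> [S,S,S]
Op 10: C2 write [C2 write: invalidate ['C0=S', 'C1=S'] -> C2=M] -> [I,I,M]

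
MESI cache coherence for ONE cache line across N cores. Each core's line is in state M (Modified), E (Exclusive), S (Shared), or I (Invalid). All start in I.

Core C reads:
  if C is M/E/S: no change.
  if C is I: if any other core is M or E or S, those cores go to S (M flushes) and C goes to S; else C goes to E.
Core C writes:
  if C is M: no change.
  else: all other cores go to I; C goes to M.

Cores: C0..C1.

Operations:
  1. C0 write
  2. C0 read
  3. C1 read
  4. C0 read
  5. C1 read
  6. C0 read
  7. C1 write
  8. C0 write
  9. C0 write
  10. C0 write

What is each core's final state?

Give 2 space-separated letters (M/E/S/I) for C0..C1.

Answer: M I

Derivation:
Op 1: C0 write [C0 write: invalidate none -> C0=M] -> [M,I]
Op 2: C0 read [C0 read: already in M, no change] -> [M,I]
Op 3: C1 read [C1 read from I: others=['C0=M'] -> C1=S, others downsized to S] -> [S,S]
Op 4: C0 read [C0 read: already in S, no change] -> [S,S]
Op 5: C1 read [C1 read: already in S, no change] -> [S,S]
Op 6: C0 read [C0 read: already in S, no change] -> [S,S]
Op 7: C1 write [C1 write: invalidate ['C0=S'] -> C1=M] -> [I,M]
Op 8: C0 write [C0 write: invalidate ['C1=M'] -> C0=M] -> [M,I]
Op 9: C0 write [C0 write: already M (modified), no change] -> [M,I]
Op 10: C0 write [C0 write: already M (modified), no change] -> [M,I]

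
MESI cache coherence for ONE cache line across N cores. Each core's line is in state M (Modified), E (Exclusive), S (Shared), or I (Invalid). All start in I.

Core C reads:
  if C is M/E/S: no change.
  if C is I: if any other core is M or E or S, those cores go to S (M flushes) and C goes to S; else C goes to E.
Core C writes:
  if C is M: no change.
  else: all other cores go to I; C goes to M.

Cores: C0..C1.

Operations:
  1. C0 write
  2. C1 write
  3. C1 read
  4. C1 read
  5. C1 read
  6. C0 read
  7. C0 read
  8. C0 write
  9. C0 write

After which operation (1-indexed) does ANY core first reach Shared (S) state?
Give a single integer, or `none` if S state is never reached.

Answer: 6

Derivation:
Op 1: C0 write [C0 write: invalidate none -> C0=M] -> [M,I]
Op 2: C1 write [C1 write: invalidate ['C0=M'] -> C1=M] -> [I,M]
Op 3: C1 read [C1 read: already in M, no change] -> [I,M]
Op 4: C1 read [C1 read: already in M, no change] -> [I,M]
Op 5: C1 read [C1 read: already in M, no change] -> [I,M]
Op 6: C0 read [C0 read from I: others=['C1=M'] -> C0=S, others downsized to S] -> [S,S]
  -> First S state at op 6; remaining ops need not be traced.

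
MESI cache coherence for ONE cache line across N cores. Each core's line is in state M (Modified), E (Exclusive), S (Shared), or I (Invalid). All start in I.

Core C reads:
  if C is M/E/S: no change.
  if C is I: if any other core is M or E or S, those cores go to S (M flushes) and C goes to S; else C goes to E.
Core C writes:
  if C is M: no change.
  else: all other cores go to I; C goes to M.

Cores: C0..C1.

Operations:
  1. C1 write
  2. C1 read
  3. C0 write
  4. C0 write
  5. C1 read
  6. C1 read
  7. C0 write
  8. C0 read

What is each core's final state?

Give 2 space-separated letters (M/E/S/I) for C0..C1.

Op 1: C1 write [C1 write: invalidate none -> C1=M] -> [I,M]
Op 2: C1 read [C1 read: already in M, no change] -> [I,M]
Op 3: C0 write [C0 write: invalidate ['C1=M'] -> C0=M] -> [M,I]
Op 4: C0 write [C0 write: already M (modified), no change] -> [M,I]
Op 5: C1 read [C1 read from I: others=['C0=M'] -> C1=S, others downsized to S] -> [S,S]
Op 6: C1 read [C1 read: already in S, no change] -> [S,S]
Op 7: C0 write [C0 write: invalidate ['C1=S'] -> C0=M] -> [M,I]
Op 8: C0 read [C0 read: already in M, no change] -> [M,I]

Answer: M I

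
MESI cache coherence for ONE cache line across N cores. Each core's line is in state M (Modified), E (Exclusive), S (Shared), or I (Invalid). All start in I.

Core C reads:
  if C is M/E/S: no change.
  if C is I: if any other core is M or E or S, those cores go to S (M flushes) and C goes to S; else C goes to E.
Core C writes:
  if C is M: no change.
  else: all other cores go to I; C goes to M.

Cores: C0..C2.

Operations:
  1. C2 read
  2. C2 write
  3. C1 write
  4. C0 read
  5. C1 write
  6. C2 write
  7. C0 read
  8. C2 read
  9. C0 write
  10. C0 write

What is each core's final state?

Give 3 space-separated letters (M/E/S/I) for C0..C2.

Op 1: C2 read [C2 read from I: no other sharers -> C2=E (exclusive)] -> [I,I,E]
Op 2: C2 write [C2 write: invalidate none -> C2=M] -> [I,I,M]
Op 3: C1 write [C1 write: invalidate ['C2=M'] -> C1=M] -> [I,M,I]
Op 4: C0 read [C0 read from I: others=['C1=M'] -> C0=S, others downsized to S] -> [S,S,I]
Op 5: C1 write [C1 write: invalidate ['C0=S'] -> C1=M] -> [I,M,I]
Op 6: C2 write [C2 write: invalidate ['C1=M'] -> C2=M] -> [I,I,M]
Op 7: C0 read [C0 read from I: others=['C2=M'] -> C0=S, others downsized to S] -> [S,I,S]
Op 8: C2 read [C2 read: already in S, no change] -> [S,I,S]
Op 9: C0 write [C0 write: invalidate ['C2=S'] -> C0=M] -> [M,I,I]
Op 10: C0 write [C0 write: already M (modified), no change] -> [M,I,I]

Answer: M I I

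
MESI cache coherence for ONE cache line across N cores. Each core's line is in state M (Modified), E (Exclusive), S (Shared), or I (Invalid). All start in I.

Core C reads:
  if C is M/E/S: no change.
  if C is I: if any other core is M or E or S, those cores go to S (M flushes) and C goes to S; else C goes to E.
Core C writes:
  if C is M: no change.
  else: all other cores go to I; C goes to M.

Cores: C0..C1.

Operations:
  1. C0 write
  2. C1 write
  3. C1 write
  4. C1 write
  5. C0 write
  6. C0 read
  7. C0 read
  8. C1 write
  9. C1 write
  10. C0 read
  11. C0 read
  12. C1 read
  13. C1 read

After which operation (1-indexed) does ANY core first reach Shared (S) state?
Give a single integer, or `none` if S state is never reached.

Op 1: C0 write [C0 write: invalidate none -> C0=M] -> [M,I]
Op 2: C1 write [C1 write: invalidate ['C0=M'] -> C1=M] -> [I,M]
Op 3: C1 write [C1 write: already M (modified), no change] -> [I,M]
Op 4: C1 write [C1 write: already M (modified), no change] -> [I,M]
Op 5: C0 write [C0 write: invalidate ['C1=M'] -> C0=M] -> [M,I]
Op 6: C0 read [C0 read: already in M, no change] -> [M,I]
Op 7: C0 read [C0 read: already in M, no change] -> [M,I]
Op 8: C1 write [C1 write: invalidate ['C0=M'] -> C1=M] -> [I,M]
Op 9: C1 write [C1 write: already M (modified), no change] -> [I,M]
Op 10: C0 read [C0 read from I: others=['C1=M'] -> C0=S, others downsized to S] -> [S,S]
  -> First S state at op 10; remaining ops need not be traced.

Answer: 10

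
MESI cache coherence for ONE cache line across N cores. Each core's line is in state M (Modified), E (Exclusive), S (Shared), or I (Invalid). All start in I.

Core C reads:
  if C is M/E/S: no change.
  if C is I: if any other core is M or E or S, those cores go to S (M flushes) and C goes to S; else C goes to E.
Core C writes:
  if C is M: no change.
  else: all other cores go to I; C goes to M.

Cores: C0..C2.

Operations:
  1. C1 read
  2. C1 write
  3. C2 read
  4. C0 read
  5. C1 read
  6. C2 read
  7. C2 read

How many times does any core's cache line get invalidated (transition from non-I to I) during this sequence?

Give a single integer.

Op 1: C1 read [C1 read from I: no other sharers -> C1=E (exclusive)] -> [I,E,I] (invalidations this op: 0; running total: 0)
Op 2: C1 write [C1 write: invalidate none -> C1=M] -> [I,M,I] (invalidations this op: 0; running total: 0)
Op 3: C2 read [C2 read from I: others=['C1=M'] -> C2=S, others downsized to S] -> [I,S,S] (invalidations this op: 0; running total: 0)
Op 4: C0 read [C0 read from I: others=['C1=S', 'C2=S'] -> C0=S, others downsized to S] -> [S,S,S] (invalidations this op: 0; running total: 0)
Op 5: C1 read [C1 read: already in S, no change] -> [S,S,S] (invalidations this op: 0; running total: 0)
Op 6: C2 read [C2 read: already in S, no change] -> [S,S,S] (invalidations this op: 0; running total: 0)
Op 7: C2 read [C2 read: already in S, no change] -> [S,S,S] (invalidations this op: 0; running total: 0)

Answer: 0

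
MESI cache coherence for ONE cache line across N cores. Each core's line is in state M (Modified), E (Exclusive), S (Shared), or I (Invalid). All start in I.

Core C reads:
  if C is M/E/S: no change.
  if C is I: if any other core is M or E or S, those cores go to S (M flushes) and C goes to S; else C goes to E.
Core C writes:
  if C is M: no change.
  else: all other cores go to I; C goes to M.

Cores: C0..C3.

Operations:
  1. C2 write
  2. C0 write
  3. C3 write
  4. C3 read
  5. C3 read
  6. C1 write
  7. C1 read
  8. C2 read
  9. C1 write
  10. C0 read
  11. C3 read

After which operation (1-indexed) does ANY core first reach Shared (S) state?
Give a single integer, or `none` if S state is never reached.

Answer: 8

Derivation:
Op 1: C2 write [C2 write: invalidate none -> C2=M] -> [I,I,M,I]
Op 2: C0 write [C0 write: invalidate ['C2=M'] -> C0=M] -> [M,I,I,I]
Op 3: C3 write [C3 write: invalidate ['C0=M'] -> C3=M] -> [I,I,I,M]
Op 4: C3 read [C3 read: already in M, no change] -> [I,I,I,M]
Op 5: C3 read [C3 read: already in M, no change] -> [I,I,I,M]
Op 6: C1 write [C1 write: invalidate ['C3=M'] -> C1=M] -> [I,M,I,I]
Op 7: C1 read [C1 read: already in M, no change] -> [I,M,I,I]
Op 8: C2 read [C2 read from I: others=['C1=M'] -> C2=S, others downsized to S] -> [I,S,S,I]
  -> First S state at op 8; remaining ops need not be traced.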